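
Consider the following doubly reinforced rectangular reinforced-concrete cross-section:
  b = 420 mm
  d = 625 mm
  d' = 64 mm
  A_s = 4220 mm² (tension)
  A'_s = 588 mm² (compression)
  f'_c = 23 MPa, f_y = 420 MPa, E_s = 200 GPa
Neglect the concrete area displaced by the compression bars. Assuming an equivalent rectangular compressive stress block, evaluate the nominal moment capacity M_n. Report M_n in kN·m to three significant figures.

Assume both tension and compression steel yield.
Net tension couple steel: A_s − A'_s = 3632 mm².
a = (A_s − A'_s) f_y / (0.85 f'_c b) = 1525440/(0.85 × 23 × 420) = 185.78 mm.
c = a/β₁ = 185.78/0.85 = 218.56 mm; ε'_s = 0.003(c − d')/c = 0.0021 ≥ f_y/E_s = 0.0021, so compression steel does yield.
M_n = (A_s − A'_s) f_y (d − a/2) + A'_s f_y (d − d') = [1525440 × (625 − 92.89) + 246960 × (625 − 64)] × 10⁻⁶ = 811.70 + 138.54 = 950.24 kN·m.

M_n ≈ 950 kN·m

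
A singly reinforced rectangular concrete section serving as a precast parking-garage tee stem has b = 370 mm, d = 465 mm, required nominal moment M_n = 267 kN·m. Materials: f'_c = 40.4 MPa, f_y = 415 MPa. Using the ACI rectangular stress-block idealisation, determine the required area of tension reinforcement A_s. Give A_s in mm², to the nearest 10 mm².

With M_n = 0.85 f'_c a b (d − a/2), solve the quadratic for a:
a = d − √(d² − 2M_n/(0.85 f'_c b)) = 465 − √(465² − 2 × 267×10⁶/(0.85 × 40.4 × 370)) = 47.63 mm.
A_s = 0.85 f'_c a b / f_y = 0.85 × 40.4 × 47.63 × 370 / 415 = 1458.3 mm².

A_s ≈ 1460 mm²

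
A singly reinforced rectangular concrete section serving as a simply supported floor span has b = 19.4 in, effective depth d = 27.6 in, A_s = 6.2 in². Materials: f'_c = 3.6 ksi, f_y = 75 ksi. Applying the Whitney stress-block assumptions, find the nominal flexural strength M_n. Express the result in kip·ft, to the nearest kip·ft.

T = A_s f_y = 6.2 × 75 = 465 kips.
a = T/(0.85 f'_c b) = 465/(0.85 × 3.6 × 19.4) = 7.833 in.
M_n = T(d − a/2) = 465 × (27.6 − 3.9165) = 11012.8 kip·in = 11012.8/12 = 917.73 kip·ft.

M_n ≈ 918 kip·ft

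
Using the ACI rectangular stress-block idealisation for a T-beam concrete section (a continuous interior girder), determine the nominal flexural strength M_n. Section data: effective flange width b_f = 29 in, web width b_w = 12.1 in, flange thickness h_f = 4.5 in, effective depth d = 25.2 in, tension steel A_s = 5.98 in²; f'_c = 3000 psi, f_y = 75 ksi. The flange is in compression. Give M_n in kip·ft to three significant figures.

Tension: T = A_s f_y = 5.98 × 75 = 448.5 kips.
Try a within the flange: a = T/(0.85 f'_c b_f) = 448.5/(0.85 × 3 × 29) = 6.065 in.
a = 6.065 > h_f = 4.5 in: the block extends into the web. Split into flange-overhang and web parts.
C_f = 0.85 f'_c (b_f − b_w) h_f = 0.85 × 3 × (29 − 12.1) × 4.5 = 193.9 kips.
Remaining web compression depth: a_w = (T − C_f)/(0.85 f'_c b_w) = (448.5 − 193.9)/(0.85 × 3 × 12.1) = 8.251 in.
M_n = C_f(d − h_f/2) + (T − C_f)(d − a_w/2) = 193.9 × (25.2 − 2.25) + 254.6 × (25.2 − 4.1255) = 4450.0 + 5365.6 = 9815.6 kip·in.
M_n = 9815.6/12 = 817.97 kip·ft.

M_n ≈ 818 kip·ft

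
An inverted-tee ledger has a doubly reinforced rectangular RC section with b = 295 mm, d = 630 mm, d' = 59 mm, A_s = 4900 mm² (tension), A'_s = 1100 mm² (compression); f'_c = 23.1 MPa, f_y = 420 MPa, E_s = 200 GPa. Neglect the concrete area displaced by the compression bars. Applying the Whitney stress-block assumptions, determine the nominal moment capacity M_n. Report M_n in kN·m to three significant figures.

Assume both tension and compression steel yield.
Net tension couple steel: A_s − A'_s = 3800 mm².
a = (A_s − A'_s) f_y / (0.85 f'_c b) = 1596000/(0.85 × 23.1 × 295) = 275.54 mm.
c = a/β₁ = 275.54/0.85 = 324.16 mm; ε'_s = 0.003(c − d')/c = 0.0025 ≥ f_y/E_s = 0.0021, so compression steel does yield.
M_n = (A_s − A'_s) f_y (d − a/2) + A'_s f_y (d − d') = [1596000 × (630 − 137.77) + 462000 × (630 − 59)] × 10⁻⁶ = 785.60 + 263.80 = 1049.40 kN·m.

M_n ≈ 1050 kN·m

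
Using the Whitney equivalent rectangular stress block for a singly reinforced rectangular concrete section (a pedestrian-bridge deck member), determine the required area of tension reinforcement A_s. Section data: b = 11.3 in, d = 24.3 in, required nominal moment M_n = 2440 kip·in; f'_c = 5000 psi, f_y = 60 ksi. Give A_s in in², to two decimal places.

From M_n = 0.85 f'_c a b (d − a/2):
a = d − √(d² − 2M_n/(0.85 f'_c b)) = 24.3 − √(24.3² − 2 × 2440/(0.85 × 5 × 11.3)) = 2.189 in.
A_s = 0.85 f'_c a b / f_y = 0.85 × 5 × 2.189 × 11.3 / 60 = 1.752 in².

A_s ≈ 1.75 in²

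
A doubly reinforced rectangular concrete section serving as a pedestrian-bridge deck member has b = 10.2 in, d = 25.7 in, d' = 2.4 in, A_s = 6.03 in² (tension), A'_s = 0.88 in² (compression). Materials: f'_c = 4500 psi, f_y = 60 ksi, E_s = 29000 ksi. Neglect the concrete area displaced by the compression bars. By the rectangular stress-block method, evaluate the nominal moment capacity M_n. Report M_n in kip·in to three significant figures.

Assume both steels yield.
a = (A_s − A'_s) f_y/(0.85 f'_c b) = (6.03 − 0.88) × 60/(0.85 × 4.5 × 10.2) = 7.920 in.
c = a/β₁ = 7.920/0.825 = 9.600 in; ε'_s = 0.003(c − d')/c = 0.0022 ≥ ε_y = 0.0021, so the compression steel yields.
M_n = (A_s − A'_s) f_y (d − a/2) + A'_s f_y (d − d') = 309 × (25.7 − 3.96) + 52.8 × (25.7 − 2.4) = 6717.7 + 1230.2 = 7947.9 kip·in.

M_n ≈ 7950 kip·in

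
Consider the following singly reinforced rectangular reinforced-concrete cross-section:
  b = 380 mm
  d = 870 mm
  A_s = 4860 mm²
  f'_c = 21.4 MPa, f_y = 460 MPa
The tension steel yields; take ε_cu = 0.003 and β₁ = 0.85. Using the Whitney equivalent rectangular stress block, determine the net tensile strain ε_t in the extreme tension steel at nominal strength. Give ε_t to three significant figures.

a = A_s f_y/(0.85 f'_c b) = 323.43 mm.
β₁ = 0.85, so c = a/β₁ = 323.43/0.85 = 380.51 mm.
From the linear strain diagram with ε_cu = 0.003: ε_t = 0.003 (d − c)/c = 0.003 × (870 − 380.51)/380.51 = 0.00386.
ε_t < 0.004 — the section is over-reinforced for flexure under ACI limits.

ε_t ≈ 0.00386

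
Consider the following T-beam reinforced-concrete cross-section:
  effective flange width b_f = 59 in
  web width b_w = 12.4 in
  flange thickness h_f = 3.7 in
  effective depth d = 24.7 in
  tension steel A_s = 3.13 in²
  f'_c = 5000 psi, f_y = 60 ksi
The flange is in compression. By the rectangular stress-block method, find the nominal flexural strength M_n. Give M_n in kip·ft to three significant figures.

M_n ≈ 381 kip·ft

Tension: T = A_s f_y = 3.13 × 60 = 187.8 kips.
Try a within the flange: a = T/(0.85 f'_c b_f) = 187.8/(0.85 × 5 × 59) = 0.749 in.
Since a = 0.749 ≤ h_f = 3.7 in, the stress block lies entirely in the flange; analyse as a rectangular beam of width b_f.
M_n = T(d − a/2) = 187.8 × (24.7 − 0.3745) = 4568.3 kip·in.
M_n = 4568.3/12 = 380.69 kip·ft.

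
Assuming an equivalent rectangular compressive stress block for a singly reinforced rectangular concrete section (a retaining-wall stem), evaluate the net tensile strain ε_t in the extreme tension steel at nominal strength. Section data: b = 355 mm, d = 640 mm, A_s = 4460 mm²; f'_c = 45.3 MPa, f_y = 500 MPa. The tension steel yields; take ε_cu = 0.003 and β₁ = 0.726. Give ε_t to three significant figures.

a = A_s f_y/(0.85 f'_c b) = 163.14 mm.
β₁ = 0.726, so c = a/β₁ = 163.14/0.726 = 224.71 mm.
From the linear strain diagram with ε_cu = 0.003: ε_t = 0.003 (d − c)/c = 0.003 × (640 − 224.71)/224.71 = 0.00554.
Since ε_t ≥ 0.005, the section is tension-controlled.

ε_t ≈ 0.00554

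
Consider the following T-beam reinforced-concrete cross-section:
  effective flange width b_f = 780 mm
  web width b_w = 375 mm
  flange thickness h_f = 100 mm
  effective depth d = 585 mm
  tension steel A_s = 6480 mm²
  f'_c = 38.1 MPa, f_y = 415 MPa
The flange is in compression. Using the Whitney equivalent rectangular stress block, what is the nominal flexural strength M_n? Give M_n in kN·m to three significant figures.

Tension: T = A_s f_y = 6480 × 415 = 2689200 N.
Try a within the flange: a = T/(0.85 f'_c b_f) = 2689200/(0.85 × 38.1 × 780) = 106.46 mm.
a = 106.46 > h_f = 100 mm: the block extends into the web. Split into flange-overhang and web parts.
C_f = 0.85 f'_c (b_f − b_w) h_f = 0.85 × 38.1 × (780 − 375) × 100 = 1311593 N.
Remaining web compression depth: a_w = (T − C_f)/(0.85 f'_c b_w) = (2689200 − 1311593)/(0.85 × 38.1 × 375) = 113.44 mm.
M_n = C_f(d − h_f/2) + (T − C_f)(d − a_w/2) = 1311593 × (585 − 50) + 1377607 × (585 − 56.72) = 701.70 + 727.76 = 1429.46 × 10⁶ N·mm.
M_n = 1429.46 kN·m.

M_n ≈ 1430 kN·m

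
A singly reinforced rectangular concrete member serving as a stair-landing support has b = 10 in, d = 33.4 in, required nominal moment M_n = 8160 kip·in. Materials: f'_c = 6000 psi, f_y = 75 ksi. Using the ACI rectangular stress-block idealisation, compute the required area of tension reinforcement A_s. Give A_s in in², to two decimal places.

From M_n = 0.85 f'_c a b (d − a/2):
a = d − √(d² − 2M_n/(0.85 f'_c b)) = 33.4 − √(33.4² − 2 × 8160/(0.85 × 6 × 10)) = 5.194 in.
A_s = 0.85 f'_c a b / f_y = 0.85 × 6 × 5.194 × 10 / 75 = 3.532 in².

A_s ≈ 3.53 in²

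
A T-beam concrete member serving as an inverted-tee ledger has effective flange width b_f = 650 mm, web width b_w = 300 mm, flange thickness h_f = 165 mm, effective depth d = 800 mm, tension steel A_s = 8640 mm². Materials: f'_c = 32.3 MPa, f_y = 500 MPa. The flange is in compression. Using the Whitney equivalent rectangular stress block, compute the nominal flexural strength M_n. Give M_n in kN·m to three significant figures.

M_n ≈ 2870 kN·m

Tension: T = A_s f_y = 8640 × 500 = 4320000 N.
Try a within the flange: a = T/(0.85 f'_c b_f) = 4320000/(0.85 × 32.3 × 650) = 242.07 mm.
a = 242.07 > h_f = 165 mm: the block extends into the web. Split into flange-overhang and web parts.
C_f = 0.85 f'_c (b_f − b_w) h_f = 0.85 × 32.3 × (650 − 300) × 165 = 1585526 N.
Remaining web compression depth: a_w = (T − C_f)/(0.85 f'_c b_w) = (4320000 − 1585526)/(0.85 × 32.3 × 300) = 331.99 mm.
M_n = C_f(d − h_f/2) + (T − C_f)(d − a_w/2) = 1585526 × (800 − 82.5) + 2734474 × (800 − 165.995) = 1137.61 + 1733.67 = 2871.28 × 10⁶ N·mm.
M_n = 2871.28 kN·m.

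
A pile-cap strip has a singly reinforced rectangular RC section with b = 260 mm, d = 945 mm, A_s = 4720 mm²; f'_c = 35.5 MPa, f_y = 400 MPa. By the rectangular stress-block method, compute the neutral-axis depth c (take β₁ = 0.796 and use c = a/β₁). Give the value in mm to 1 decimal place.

T = A_s f_y = 4720 × 400 = 1888000 N = 1888 kN.
Setting C = 0.85 f'_c a b equal to T: a = 1888000/(0.85 × 35.5 × 260) = 240.648 mm.
With β₁ = 0.796, c = a/β₁ = 240.648/0.796 = 302.3 mm.

c ≈ 302.3 mm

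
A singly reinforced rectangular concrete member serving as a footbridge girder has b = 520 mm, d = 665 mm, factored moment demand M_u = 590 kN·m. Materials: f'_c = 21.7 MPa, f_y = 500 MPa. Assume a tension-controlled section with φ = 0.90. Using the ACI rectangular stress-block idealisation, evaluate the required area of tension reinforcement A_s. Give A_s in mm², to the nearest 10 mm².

A_s ≈ 2150 mm²

M_n = M_u/φ = 590/0.90 = 655.556 kN·m.
With M_n = 0.85 f'_c a b (d − a/2), solve the quadratic for a:
a = d − √(d² − 2M_n/(0.85 f'_c b)) = 665 − √(665² − 2 × 655.556×10⁶/(0.85 × 21.7 × 520)) = 112.25 mm.
A_s = 0.85 f'_c a b / f_y = 0.85 × 21.7 × 112.25 × 520 / 500 = 2153.3 mm².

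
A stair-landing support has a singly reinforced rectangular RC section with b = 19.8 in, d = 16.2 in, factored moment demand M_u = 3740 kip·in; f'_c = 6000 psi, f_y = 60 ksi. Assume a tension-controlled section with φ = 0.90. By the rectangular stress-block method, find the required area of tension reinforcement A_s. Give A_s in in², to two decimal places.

A_s ≈ 4.68 in²

M_n = M_u/φ = 3740/0.90 = 4155.56 kip·in.
From M_n = 0.85 f'_c a b (d − a/2):
a = d − √(d² − 2M_n/(0.85 f'_c b)) = 16.2 − √(16.2² − 2 × 4155.56/(0.85 × 6 × 19.8)) = 2.779 in.
A_s = 0.85 f'_c a b / f_y = 0.85 × 6 × 2.779 × 19.8 / 60 = 4.677 in².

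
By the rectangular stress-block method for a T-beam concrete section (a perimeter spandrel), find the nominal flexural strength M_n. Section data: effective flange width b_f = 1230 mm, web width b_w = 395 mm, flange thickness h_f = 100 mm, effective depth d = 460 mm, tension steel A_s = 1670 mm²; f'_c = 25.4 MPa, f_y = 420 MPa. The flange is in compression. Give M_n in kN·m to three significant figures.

Tension: T = A_s f_y = 1670 × 420 = 701400 N.
Try a within the flange: a = T/(0.85 f'_c b_f) = 701400/(0.85 × 25.4 × 1230) = 26.41 mm.
Since a = 26.41 ≤ h_f = 100 mm, the stress block lies entirely in the flange; analyse as a rectangular beam of width b_f.
M_n = T(d − a/2) = 701400 × (460 − 13.205) = 313.38 × 10⁶ N·mm.
M_n = 313.38 kN·m.

M_n ≈ 313 kN·m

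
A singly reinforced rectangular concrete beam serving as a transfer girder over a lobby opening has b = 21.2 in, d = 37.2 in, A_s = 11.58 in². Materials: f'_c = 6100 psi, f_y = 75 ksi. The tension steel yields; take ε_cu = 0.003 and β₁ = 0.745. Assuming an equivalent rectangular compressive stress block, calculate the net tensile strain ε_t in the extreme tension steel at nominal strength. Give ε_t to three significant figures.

a = A_s f_y/(0.85 f'_c b) = 7.901 in.
β₁ = 0.745, so c = a/β₁ = 7.901/0.745 = 10.605 in.
From the linear strain diagram with ε_cu = 0.003: ε_t = 0.003 (d − c)/c = 0.003 × (37.2 − 10.605)/10.605 = 0.00752.
Since ε_t ≥ 0.005, the section is tension-controlled.

ε_t ≈ 0.00752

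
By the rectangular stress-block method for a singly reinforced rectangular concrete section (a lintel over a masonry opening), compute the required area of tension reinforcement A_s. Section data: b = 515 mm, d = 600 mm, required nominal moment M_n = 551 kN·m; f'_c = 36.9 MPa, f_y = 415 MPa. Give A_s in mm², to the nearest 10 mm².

A_s ≈ 2330 mm²

With M_n = 0.85 f'_c a b (d − a/2), solve the quadratic for a:
a = d − √(d² − 2M_n/(0.85 f'_c b)) = 600 − √(600² − 2 × 551×10⁶/(0.85 × 36.9 × 515)) = 59.84 mm.
A_s = 0.85 f'_c a b / f_y = 0.85 × 36.9 × 59.84 × 515 / 415 = 2329.1 mm².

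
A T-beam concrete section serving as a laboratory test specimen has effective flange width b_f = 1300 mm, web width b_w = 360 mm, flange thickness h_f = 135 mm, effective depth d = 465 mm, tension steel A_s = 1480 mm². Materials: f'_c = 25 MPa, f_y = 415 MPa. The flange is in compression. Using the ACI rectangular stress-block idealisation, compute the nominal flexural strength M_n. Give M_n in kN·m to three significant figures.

Tension: T = A_s f_y = 1480 × 415 = 614200 N.
Try a within the flange: a = T/(0.85 f'_c b_f) = 614200/(0.85 × 25 × 1300) = 22.23 mm.
Since a = 22.23 ≤ h_f = 135 mm, the stress block lies entirely in the flange; analyse as a rectangular beam of width b_f.
M_n = T(d − a/2) = 614200 × (465 − 11.115) = 278.78 × 10⁶ N·mm.
M_n = 278.78 kN·m.

M_n ≈ 279 kN·m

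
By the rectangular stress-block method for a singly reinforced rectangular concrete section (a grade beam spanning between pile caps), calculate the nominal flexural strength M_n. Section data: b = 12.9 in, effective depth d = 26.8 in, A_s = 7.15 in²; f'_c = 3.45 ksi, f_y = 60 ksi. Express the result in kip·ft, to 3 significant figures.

T = A_s f_y = 7.15 × 60 = 429 kips.
a = T/(0.85 f'_c b) = 429/(0.85 × 3.45 × 12.9) = 11.340 in.
M_n = T(d − a/2) = 429 × (26.8 − 5.67) = 9064.8 kip·in = 9064.8/12 = 755.40 kip·ft.

M_n ≈ 755 kip·ft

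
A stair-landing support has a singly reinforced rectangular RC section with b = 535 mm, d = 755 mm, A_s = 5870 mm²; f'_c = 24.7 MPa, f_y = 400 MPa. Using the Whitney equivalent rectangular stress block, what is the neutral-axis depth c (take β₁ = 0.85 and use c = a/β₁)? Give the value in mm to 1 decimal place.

T = A_s f_y = 5870 × 400 = 2348000 N = 2348 kN.
Setting C = 0.85 f'_c a b equal to T: a = 2348000/(0.85 × 24.7 × 535) = 209.040 mm.
With β₁ = 0.85, c = a/β₁ = 209.040/0.85 = 245.9 mm.

c ≈ 245.9 mm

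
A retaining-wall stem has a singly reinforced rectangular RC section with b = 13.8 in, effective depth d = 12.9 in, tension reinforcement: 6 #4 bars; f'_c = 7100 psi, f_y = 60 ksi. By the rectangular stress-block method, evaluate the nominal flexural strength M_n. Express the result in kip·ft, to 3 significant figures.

A_s = 6 × 0.2 = 1.2 in².
T = A_s f_y = 1.2 × 60 = 72 kips.
a = T/(0.85 f'_c b) = 72/(0.85 × 7.1 × 13.8) = 0.865 in.
M_n = T(d − a/2) = 72 × (12.9 − 0.4325) = 897.7 kip·in = 897.7/12 = 74.81 kip·ft.

M_n ≈ 74.8 kip·ft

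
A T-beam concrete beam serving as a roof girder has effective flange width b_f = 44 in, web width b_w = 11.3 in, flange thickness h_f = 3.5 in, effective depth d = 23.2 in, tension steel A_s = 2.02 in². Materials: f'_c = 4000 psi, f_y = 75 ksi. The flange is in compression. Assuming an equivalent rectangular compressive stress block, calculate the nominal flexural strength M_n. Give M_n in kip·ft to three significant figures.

Tension: T = A_s f_y = 2.02 × 75 = 151.5 kips.
Try a within the flange: a = T/(0.85 f'_c b_f) = 151.5/(0.85 × 4 × 44) = 1.013 in.
Since a = 1.013 ≤ h_f = 3.5 in, the stress block lies entirely in the flange; analyse as a rectangular beam of width b_f.
M_n = T(d − a/2) = 151.5 × (23.2 − 0.5065) = 3438.1 kip·in.
M_n = 3438.1/12 = 286.51 kip·ft.

M_n ≈ 287 kip·ft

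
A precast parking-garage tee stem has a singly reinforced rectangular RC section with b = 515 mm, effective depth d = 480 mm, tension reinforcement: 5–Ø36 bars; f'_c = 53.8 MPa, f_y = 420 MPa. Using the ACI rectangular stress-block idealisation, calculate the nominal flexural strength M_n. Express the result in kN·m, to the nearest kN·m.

A_s = 5 × 1018 = 5090 mm².
T = A_s f_y = 5090 × 420 = 2137800 N = 2137.8 kN.
From C = T: a = T/(0.85 f'_c b) = 2137800/(0.85 × 53.8 × 515) = 90.77 mm.
M_n = T(d − a/2) = 2137.8 kN × (480 − 45.385) mm = 929.12 kN·m.

M_n ≈ 929 kN·m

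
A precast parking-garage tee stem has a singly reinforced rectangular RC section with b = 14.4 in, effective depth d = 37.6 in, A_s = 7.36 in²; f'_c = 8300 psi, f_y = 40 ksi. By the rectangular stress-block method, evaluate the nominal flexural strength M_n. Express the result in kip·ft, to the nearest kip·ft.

M_n ≈ 887 kip·ft

T = A_s f_y = 7.36 × 40 = 294.4 kips.
a = T/(0.85 f'_c b) = 294.4/(0.85 × 8.3 × 14.4) = 2.898 in.
M_n = T(d − a/2) = 294.4 × (37.6 − 1.449) = 10642.9 kip·in = 10642.9/12 = 886.91 kip·ft.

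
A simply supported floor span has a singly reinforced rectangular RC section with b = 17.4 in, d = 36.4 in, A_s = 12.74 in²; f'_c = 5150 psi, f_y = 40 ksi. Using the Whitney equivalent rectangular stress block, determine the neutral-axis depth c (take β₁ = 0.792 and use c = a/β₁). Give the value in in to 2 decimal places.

T = A_s f_y = 12.74 × 40 = 509.6 kips.
a = T/(0.85 f'_c b) = 509.6/(0.85 × 5.15 × 17.4) = 6.6904 in.
With β₁ = 0.792, c = a/β₁ = 6.6904/0.792 = 8.45 in.

c ≈ 8.45 in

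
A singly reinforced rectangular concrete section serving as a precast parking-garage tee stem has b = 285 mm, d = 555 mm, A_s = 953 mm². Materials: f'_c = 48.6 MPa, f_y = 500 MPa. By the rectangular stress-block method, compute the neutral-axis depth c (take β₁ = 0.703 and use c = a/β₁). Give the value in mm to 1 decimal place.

c ≈ 57.6 mm

T = A_s f_y = 953 × 500 = 476500 N = 476.5 kN.
Setting C = 0.85 f'_c a b equal to T: a = 476500/(0.85 × 48.6 × 285) = 40.473 mm.
With β₁ = 0.703, c = a/β₁ = 40.473/0.703 = 57.6 mm.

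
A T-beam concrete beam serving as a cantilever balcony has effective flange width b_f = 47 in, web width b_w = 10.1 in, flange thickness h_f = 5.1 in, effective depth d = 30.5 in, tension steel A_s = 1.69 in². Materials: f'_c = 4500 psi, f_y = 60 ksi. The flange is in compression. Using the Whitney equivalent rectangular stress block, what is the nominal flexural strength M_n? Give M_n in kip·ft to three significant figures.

M_n ≈ 255 kip·ft

Tension: T = A_s f_y = 1.69 × 60 = 101.4 kips.
Try a within the flange: a = T/(0.85 f'_c b_f) = 101.4/(0.85 × 4.5 × 47) = 0.564 in.
Since a = 0.564 ≤ h_f = 5.1 in, the stress block lies entirely in the flange; analyse as a rectangular beam of width b_f.
M_n = T(d − a/2) = 101.4 × (30.5 − 0.282) = 3064.1 kip·in.
M_n = 3064.1/12 = 255.34 kip·ft.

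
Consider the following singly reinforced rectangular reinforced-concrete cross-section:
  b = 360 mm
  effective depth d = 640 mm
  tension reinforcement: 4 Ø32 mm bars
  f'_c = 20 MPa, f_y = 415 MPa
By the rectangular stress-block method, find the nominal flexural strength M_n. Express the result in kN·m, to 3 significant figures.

M_n ≈ 709 kN·m

A_s = 4 × 804 = 3216 mm².
T = A_s f_y = 3216 × 415 = 1334640 N = 1334.64 kN.
From C = T: a = T/(0.85 f'_c b) = 1334640/(0.85 × 20 × 360) = 218.08 mm.
M_n = T(d − a/2) = 1334.64 kN × (640 − 109.04) mm = 708.64 kN·m.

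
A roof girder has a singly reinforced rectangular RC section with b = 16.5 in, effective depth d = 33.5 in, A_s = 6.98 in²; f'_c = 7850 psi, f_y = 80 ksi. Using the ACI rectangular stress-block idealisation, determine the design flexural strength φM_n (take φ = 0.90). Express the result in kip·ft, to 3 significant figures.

φM_n ≈ 1300 kip·ft

T = A_s f_y = 6.98 × 80 = 558.4 kips.
a = T/(0.85 f'_c b) = 558.4/(0.85 × 7.85 × 16.5) = 5.072 in.
M_n = T(d − a/2) = 558.4 × (33.5 − 2.536) = 17290.3 kip·in = 17290.3/12 = 1440.86 kip·ft.
φM_n = 0.90 × 1440.86 = 1296.77 kip·ft.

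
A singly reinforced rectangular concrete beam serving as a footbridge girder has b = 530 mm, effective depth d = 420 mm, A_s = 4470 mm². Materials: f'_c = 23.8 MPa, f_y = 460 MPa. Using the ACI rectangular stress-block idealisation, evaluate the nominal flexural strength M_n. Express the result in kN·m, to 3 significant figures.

M_n ≈ 666 kN·m

T = A_s f_y = 4470 × 460 = 2056200 N = 2056.2 kN.
From C = T: a = T/(0.85 f'_c b) = 2056200/(0.85 × 23.8 × 530) = 191.78 mm.
M_n = T(d − a/2) = 2056.2 kN × (420 − 95.89) mm = 666.43 kN·m.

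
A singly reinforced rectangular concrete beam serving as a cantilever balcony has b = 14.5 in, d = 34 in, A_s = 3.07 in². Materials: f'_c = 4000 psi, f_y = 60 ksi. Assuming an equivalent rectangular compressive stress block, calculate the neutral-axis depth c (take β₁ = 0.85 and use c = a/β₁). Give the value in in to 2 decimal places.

c ≈ 4.40 in

T = A_s f_y = 3.07 × 60 = 184.2 kips.
a = T/(0.85 f'_c b) = 184.2/(0.85 × 4 × 14.5) = 3.7363 in.
With β₁ = 0.85, c = a/β₁ = 3.7363/0.85 = 4.40 in.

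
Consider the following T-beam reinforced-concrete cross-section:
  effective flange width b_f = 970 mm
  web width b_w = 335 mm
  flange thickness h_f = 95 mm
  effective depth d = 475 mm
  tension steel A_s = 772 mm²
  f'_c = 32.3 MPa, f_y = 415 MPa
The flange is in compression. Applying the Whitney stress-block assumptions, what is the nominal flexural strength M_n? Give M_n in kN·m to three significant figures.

M_n ≈ 150 kN·m

Tension: T = A_s f_y = 772 × 415 = 320380 N.
Try a within the flange: a = T/(0.85 f'_c b_f) = 320380/(0.85 × 32.3 × 970) = 12.03 mm.
Since a = 12.03 ≤ h_f = 95 mm, the stress block lies entirely in the flange; analyse as a rectangular beam of width b_f.
M_n = T(d − a/2) = 320380 × (475 − 6.015) = 150.25 × 10⁶ N·mm.
M_n = 150.25 kN·m.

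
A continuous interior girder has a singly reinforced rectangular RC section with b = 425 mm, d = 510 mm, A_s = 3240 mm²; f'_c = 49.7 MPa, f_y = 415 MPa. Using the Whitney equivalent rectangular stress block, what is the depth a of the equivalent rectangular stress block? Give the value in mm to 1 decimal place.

T = A_s f_y = 3240 × 415 = 1344600 N = 1344.6 kN.
Setting C = 0.85 f'_c a b equal to T: a = 1344600/(0.85 × 49.7 × 425) = 74.9 mm.

a ≈ 74.9 mm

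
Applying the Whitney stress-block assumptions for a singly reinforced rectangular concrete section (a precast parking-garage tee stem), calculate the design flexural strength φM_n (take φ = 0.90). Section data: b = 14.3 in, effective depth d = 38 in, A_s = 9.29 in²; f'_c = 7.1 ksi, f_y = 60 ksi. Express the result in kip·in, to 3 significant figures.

φM_n ≈ 17400 kip·in

T = A_s f_y = 9.29 × 60 = 557.4 kips.
a = T/(0.85 f'_c b) = 557.4/(0.85 × 7.1 × 14.3) = 6.459 in.
M_n = T(d − a/2) = 557.4 × (38 − 3.2295) = 19381.1 kip·in.
φM_n = 0.90 × 19381.1 = 17443.0 kip·in.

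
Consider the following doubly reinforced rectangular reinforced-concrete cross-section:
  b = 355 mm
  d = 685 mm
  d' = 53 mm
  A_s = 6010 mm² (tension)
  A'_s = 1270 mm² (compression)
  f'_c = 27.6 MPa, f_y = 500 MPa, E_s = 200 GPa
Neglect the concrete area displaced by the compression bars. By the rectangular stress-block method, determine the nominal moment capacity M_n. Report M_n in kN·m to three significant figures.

M_n ≈ 1690 kN·m

Assume both tension and compression steel yield.
Net tension couple steel: A_s − A'_s = 4740 mm².
a = (A_s − A'_s) f_y / (0.85 f'_c b) = 2370000/(0.85 × 27.6 × 355) = 284.57 mm.
c = a/β₁ = 284.57/0.85 = 334.79 mm; ε'_s = 0.003(c − d')/c = 0.0025 ≥ f_y/E_s = 0.0025, so compression steel does yield.
M_n = (A_s − A'_s) f_y (d − a/2) + A'_s f_y (d − d') = [2370000 × (685 − 142.285) + 635000 × (685 − 53)] × 10⁻⁶ = 1286.23 + 401.32 = 1687.55 kN·m.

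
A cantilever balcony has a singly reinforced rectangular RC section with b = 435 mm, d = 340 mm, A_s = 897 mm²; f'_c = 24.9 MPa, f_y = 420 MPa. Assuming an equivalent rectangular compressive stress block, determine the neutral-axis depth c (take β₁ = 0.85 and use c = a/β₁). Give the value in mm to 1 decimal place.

T = A_s f_y = 897 × 420 = 376740 N = 376.74 kN.
Setting C = 0.85 f'_c a b equal to T: a = 376740/(0.85 × 24.9 × 435) = 40.920 mm.
With β₁ = 0.85, c = a/β₁ = 40.920/0.85 = 48.1 mm.

c ≈ 48.1 mm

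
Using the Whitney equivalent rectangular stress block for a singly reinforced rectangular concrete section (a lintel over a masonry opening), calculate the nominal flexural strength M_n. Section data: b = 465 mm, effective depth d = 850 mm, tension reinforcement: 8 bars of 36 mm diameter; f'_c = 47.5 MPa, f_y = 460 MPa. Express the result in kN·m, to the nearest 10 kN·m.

A_s = 8 × 1018 = 8144 mm².
T = A_s f_y = 8144 × 460 = 3746240 N = 3746.24 kN.
From C = T: a = T/(0.85 f'_c b) = 3746240/(0.85 × 47.5 × 465) = 199.54 mm.
M_n = T(d − a/2) = 3746.24 kN × (850 − 99.77) mm = 2810.54 kN·m.

M_n ≈ 2810 kN·m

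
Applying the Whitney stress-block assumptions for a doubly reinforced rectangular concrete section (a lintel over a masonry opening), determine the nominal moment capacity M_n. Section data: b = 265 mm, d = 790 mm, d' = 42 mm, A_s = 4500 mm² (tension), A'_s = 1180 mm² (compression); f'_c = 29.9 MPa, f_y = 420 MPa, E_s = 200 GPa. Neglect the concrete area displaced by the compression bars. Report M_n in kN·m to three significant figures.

Assume both tension and compression steel yield.
Net tension couple steel: A_s − A'_s = 3320 mm².
a = (A_s − A'_s) f_y / (0.85 f'_c b) = 1394400/(0.85 × 29.9 × 265) = 207.04 mm.
c = a/β₁ = 207.04/0.836 = 247.66 mm; ε'_s = 0.003(c − d')/c = 0.0025 ≥ f_y/E_s = 0.0021, so compression steel does yield.
M_n = (A_s − A'_s) f_y (d − a/2) + A'_s f_y (d − d') = [1394400 × (790 − 103.52) + 495600 × (790 − 42)] × 10⁻⁶ = 957.23 + 370.71 = 1327.94 kN·m.

M_n ≈ 1330 kN·m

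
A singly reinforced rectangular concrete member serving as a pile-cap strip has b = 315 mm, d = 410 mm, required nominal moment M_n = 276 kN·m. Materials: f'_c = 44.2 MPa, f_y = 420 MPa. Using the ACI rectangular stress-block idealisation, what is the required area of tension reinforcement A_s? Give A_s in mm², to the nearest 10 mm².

With M_n = 0.85 f'_c a b (d − a/2), solve the quadratic for a:
a = d − √(d² − 2M_n/(0.85 f'_c b)) = 410 − √(410² − 2 × 276×10⁶/(0.85 × 44.2 × 315)) = 61.49 mm.
A_s = 0.85 f'_c a b / f_y = 0.85 × 44.2 × 61.49 × 315 / 420 = 1732.6 mm².

A_s ≈ 1730 mm²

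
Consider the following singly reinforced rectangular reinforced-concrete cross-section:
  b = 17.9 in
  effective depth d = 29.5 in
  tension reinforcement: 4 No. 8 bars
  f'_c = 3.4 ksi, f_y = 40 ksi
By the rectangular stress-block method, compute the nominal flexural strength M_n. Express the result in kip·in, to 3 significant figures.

M_n ≈ 3570 kip·in

A_s = 4 × 0.79 = 3.16 in².
T = A_s f_y = 3.16 × 40 = 126.4 kips.
a = T/(0.85 f'_c b) = 126.4/(0.85 × 3.4 × 17.9) = 2.443 in.
M_n = T(d − a/2) = 126.4 × (29.5 − 1.2215) = 3574.4 kip·in.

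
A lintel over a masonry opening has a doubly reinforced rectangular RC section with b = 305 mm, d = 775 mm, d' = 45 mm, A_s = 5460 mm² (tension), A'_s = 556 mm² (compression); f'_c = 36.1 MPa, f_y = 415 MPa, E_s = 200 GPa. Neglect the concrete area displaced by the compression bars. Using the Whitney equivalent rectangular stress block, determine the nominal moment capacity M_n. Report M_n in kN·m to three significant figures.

Assume both tension and compression steel yield.
Net tension couple steel: A_s − A'_s = 4904 mm².
a = (A_s − A'_s) f_y / (0.85 f'_c b) = 2035160/(0.85 × 36.1 × 305) = 217.46 mm.
c = a/β₁ = 217.46/0.792 = 274.57 mm; ε'_s = 0.003(c − d')/c = 0.0025 ≥ f_y/E_s = 0.0021, so compression steel does yield.
M_n = (A_s − A'_s) f_y (d − a/2) + A'_s f_y (d − d') = [2035160 × (775 − 108.73) + 230740 × (775 − 45)] × 10⁻⁶ = 1355.97 + 168.44 = 1524.41 kN·m.

M_n ≈ 1520 kN·m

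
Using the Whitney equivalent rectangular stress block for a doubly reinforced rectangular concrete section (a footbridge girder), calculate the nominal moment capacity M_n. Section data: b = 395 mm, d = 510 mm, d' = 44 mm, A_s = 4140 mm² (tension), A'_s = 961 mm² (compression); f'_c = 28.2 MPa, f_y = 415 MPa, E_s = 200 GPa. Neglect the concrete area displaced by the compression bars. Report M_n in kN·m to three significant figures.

Assume both tension and compression steel yield.
Net tension couple steel: A_s − A'_s = 3179 mm².
a = (A_s − A'_s) f_y / (0.85 f'_c b) = 1319285/(0.85 × 28.2 × 395) = 139.34 mm.
c = a/β₁ = 139.34/0.849 = 164.12 mm; ε'_s = 0.003(c − d')/c = 0.0022 ≥ f_y/E_s = 0.0021, so compression steel does yield.
M_n = (A_s − A'_s) f_y (d − a/2) + A'_s f_y (d − d') = [1319285 × (510 − 69.67) + 398815 × (510 − 44)] × 10⁻⁶ = 580.92 + 185.85 = 766.77 kN·m.

M_n ≈ 767 kN·m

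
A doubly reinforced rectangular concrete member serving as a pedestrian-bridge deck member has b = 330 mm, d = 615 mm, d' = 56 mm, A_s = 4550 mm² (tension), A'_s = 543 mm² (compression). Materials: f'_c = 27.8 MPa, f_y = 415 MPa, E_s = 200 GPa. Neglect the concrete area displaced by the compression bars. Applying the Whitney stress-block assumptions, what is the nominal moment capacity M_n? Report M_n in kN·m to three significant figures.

M_n ≈ 971 kN·m

Assume both tension and compression steel yield.
Net tension couple steel: A_s − A'_s = 4007 mm².
a = (A_s − A'_s) f_y / (0.85 f'_c b) = 1662905/(0.85 × 27.8 × 330) = 213.25 mm.
c = a/β₁ = 213.25/0.85 = 250.88 mm; ε'_s = 0.003(c − d')/c = 0.0023 ≥ f_y/E_s = 0.0021, so compression steel does yield.
M_n = (A_s − A'_s) f_y (d − a/2) + A'_s f_y (d − d') = [1662905 × (615 − 106.625) + 225345 × (615 − 56)] × 10⁻⁶ = 845.38 + 125.97 = 971.35 kN·m.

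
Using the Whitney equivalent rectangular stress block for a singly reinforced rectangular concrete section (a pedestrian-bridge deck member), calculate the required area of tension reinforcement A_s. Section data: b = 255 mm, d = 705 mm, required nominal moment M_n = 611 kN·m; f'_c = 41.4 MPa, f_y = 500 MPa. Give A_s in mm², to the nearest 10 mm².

A_s ≈ 1870 mm²

With M_n = 0.85 f'_c a b (d − a/2), solve the quadratic for a:
a = d − √(d² − 2M_n/(0.85 f'_c b)) = 705 − √(705² − 2 × 611×10⁶/(0.85 × 41.4 × 255)) = 104.30 mm.
A_s = 0.85 f'_c a b / f_y = 0.85 × 41.4 × 104.30 × 255 / 500 = 1871.9 mm².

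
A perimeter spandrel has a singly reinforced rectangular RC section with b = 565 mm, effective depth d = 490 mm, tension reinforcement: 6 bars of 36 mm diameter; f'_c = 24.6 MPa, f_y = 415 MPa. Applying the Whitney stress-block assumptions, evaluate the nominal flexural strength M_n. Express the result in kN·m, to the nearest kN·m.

M_n ≈ 970 kN·m

A_s = 6 × 1018 = 6108 mm².
T = A_s f_y = 6108 × 415 = 2534820 N = 2534.82 kN.
From C = T: a = T/(0.85 f'_c b) = 2534820/(0.85 × 24.6 × 565) = 214.56 mm.
M_n = T(d − a/2) = 2534.82 kN × (490 − 107.28) mm = 970.13 kN·m.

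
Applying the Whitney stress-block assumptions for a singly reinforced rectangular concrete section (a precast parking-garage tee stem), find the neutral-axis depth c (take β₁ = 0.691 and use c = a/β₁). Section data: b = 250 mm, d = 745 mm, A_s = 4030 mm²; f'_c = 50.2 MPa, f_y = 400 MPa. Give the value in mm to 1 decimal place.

c ≈ 218.7 mm

T = A_s f_y = 4030 × 400 = 1612000 N = 1612 kN.
Setting C = 0.85 f'_c a b equal to T: a = 1612000/(0.85 × 50.2 × 250) = 151.113 mm.
With β₁ = 0.691, c = a/β₁ = 151.113/0.691 = 218.7 mm.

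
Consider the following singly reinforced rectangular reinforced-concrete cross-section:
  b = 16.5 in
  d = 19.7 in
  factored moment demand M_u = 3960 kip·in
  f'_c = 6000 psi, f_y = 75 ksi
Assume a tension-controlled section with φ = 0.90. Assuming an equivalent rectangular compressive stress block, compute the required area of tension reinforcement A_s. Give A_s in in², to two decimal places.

A_s ≈ 3.21 in²

M_n = M_u/φ = 3960/0.90 = 4400 kip·in.
From M_n = 0.85 f'_c a b (d − a/2):
a = d − √(d² − 2M_n/(0.85 f'_c b)) = 19.7 − √(19.7² − 2 × 4400/(0.85 × 6 × 16.5)) = 2.862 in.
A_s = 0.85 f'_c a b / f_y = 0.85 × 6 × 2.862 × 16.5 / 75 = 3.211 in².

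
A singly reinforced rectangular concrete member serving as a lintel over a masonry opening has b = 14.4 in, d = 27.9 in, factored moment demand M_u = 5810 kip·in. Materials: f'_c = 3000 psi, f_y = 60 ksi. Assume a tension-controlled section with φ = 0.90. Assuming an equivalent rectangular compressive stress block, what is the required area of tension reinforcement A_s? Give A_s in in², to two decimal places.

M_n = M_u/φ = 5810/0.90 = 6455.56 kip·in.
From M_n = 0.85 f'_c a b (d − a/2):
a = d − √(d² − 2M_n/(0.85 f'_c b)) = 27.9 − √(27.9² − 2 × 6455.56/(0.85 × 3 × 14.4)) = 7.241 in.
A_s = 0.85 f'_c a b / f_y = 0.85 × 3 × 7.241 × 14.4 / 60 = 4.431 in².

A_s ≈ 4.43 in²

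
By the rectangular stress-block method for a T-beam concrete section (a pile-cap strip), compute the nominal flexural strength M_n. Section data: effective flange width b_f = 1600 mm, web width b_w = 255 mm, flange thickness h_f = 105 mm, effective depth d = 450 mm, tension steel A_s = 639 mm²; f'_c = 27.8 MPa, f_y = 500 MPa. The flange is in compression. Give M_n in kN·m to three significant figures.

Tension: T = A_s f_y = 639 × 500 = 319500 N.
Try a within the flange: a = T/(0.85 f'_c b_f) = 319500/(0.85 × 27.8 × 1600) = 8.45 mm.
Since a = 8.45 ≤ h_f = 105 mm, the stress block lies entirely in the flange; analyse as a rectangular beam of width b_f.
M_n = T(d − a/2) = 319500 × (450 − 4.225) = 142.43 × 10⁶ N·mm.
M_n = 142.43 kN·m.

M_n ≈ 142 kN·m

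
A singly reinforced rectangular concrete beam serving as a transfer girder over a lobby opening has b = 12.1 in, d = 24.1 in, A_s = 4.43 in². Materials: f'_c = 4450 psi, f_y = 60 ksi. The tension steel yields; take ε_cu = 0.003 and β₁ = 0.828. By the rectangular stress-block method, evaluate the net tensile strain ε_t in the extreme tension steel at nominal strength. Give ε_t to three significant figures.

a = A_s f_y/(0.85 f'_c b) = 5.808 in.
β₁ = 0.828, so c = a/β₁ = 5.808/0.828 = 7.014 in.
From the linear strain diagram with ε_cu = 0.003: ε_t = 0.003 (d − c)/c = 0.003 × (24.1 − 7.014)/7.014 = 0.00731.
Since ε_t ≥ 0.005, the section is tension-controlled.

ε_t ≈ 0.00731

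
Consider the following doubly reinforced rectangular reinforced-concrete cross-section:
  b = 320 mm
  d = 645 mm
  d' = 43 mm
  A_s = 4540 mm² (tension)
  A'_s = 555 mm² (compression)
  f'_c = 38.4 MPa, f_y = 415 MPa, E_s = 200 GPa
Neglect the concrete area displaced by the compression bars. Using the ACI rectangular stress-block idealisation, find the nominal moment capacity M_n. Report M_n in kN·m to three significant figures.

M_n ≈ 1070 kN·m

Assume both tension and compression steel yield.
Net tension couple steel: A_s − A'_s = 3985 mm².
a = (A_s − A'_s) f_y / (0.85 f'_c b) = 1653775/(0.85 × 38.4 × 320) = 158.33 mm.
c = a/β₁ = 158.33/0.776 = 204.03 mm; ε'_s = 0.003(c − d')/c = 0.0024 ≥ f_y/E_s = 0.0021, so compression steel does yield.
M_n = (A_s − A'_s) f_y (d − a/2) + A'_s f_y (d − d') = [1653775 × (645 − 79.165) + 230325 × (645 − 43)] × 10⁻⁶ = 935.76 + 138.66 = 1074.42 kN·m.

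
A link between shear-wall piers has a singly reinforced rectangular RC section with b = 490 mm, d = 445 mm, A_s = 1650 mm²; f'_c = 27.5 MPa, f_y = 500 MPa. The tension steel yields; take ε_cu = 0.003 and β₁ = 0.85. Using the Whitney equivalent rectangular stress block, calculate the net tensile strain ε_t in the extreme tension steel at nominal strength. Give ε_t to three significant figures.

ε_t ≈ 0.0128

a = A_s f_y/(0.85 f'_c b) = 72.03 mm.
β₁ = 0.85, so c = a/β₁ = 72.03/0.85 = 84.74 mm.
From the linear strain diagram with ε_cu = 0.003: ε_t = 0.003 (d − c)/c = 0.003 × (445 − 84.74)/84.74 = 0.0128.
Since ε_t ≥ 0.005, the section is tension-controlled.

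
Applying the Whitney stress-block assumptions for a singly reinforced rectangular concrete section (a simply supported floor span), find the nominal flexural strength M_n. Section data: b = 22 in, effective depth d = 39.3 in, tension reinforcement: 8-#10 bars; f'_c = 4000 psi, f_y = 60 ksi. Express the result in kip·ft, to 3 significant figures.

A_s = 8 × 1.27 = 10.16 in².
T = A_s f_y = 10.16 × 60 = 609.6 kips.
a = T/(0.85 f'_c b) = 609.6/(0.85 × 4 × 22) = 8.150 in.
M_n = T(d − a/2) = 609.6 × (39.3 − 4.075) = 21473.2 kip·in = 21473.2/12 = 1789.43 kip·ft.

M_n ≈ 1790 kip·ft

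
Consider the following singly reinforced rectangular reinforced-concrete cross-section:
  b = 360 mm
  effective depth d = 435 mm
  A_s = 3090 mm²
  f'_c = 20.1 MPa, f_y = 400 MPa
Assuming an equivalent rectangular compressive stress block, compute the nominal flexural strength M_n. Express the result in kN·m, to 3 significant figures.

M_n ≈ 413 kN·m

T = A_s f_y = 3090 × 400 = 1236000 N = 1236 kN.
From C = T: a = T/(0.85 f'_c b) = 1236000/(0.85 × 20.1 × 360) = 200.96 mm.
M_n = T(d − a/2) = 1236 kN × (435 − 100.48) mm = 413.47 kN·m.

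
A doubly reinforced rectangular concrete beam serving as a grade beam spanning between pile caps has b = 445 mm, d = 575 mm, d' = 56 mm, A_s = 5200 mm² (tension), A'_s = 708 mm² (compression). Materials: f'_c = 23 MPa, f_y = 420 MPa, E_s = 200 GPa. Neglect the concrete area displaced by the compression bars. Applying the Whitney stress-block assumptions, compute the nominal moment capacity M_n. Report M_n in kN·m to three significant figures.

M_n ≈ 1030 kN·m

Assume both tension and compression steel yield.
Net tension couple steel: A_s − A'_s = 4492 mm².
a = (A_s − A'_s) f_y / (0.85 f'_c b) = 1886640/(0.85 × 23 × 445) = 216.86 mm.
c = a/β₁ = 216.86/0.85 = 255.13 mm; ε'_s = 0.003(c − d')/c = 0.0023 ≥ f_y/E_s = 0.0021, so compression steel does yield.
M_n = (A_s − A'_s) f_y (d − a/2) + A'_s f_y (d − d') = [1886640 × (575 − 108.43) + 297360 × (575 − 56)] × 10⁻⁶ = 880.25 + 154.33 = 1034.58 kN·m.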